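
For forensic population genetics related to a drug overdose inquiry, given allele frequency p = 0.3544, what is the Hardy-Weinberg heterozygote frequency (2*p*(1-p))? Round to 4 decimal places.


Hardy-Weinberg heterozygote frequency:
q = 1 - p = 1 - 0.3544 = 0.6456
2pq = 2 * 0.3544 * 0.6456 = 0.4576

0.4576


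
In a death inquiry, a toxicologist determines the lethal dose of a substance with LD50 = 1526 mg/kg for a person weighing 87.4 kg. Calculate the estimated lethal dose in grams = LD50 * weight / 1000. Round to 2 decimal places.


Lethal dose calculation:
Lethal dose = LD50 * body_weight / 1000
= 1526 * 87.4 / 1000
= 133372.4 / 1000
= 133.37 g

133.37


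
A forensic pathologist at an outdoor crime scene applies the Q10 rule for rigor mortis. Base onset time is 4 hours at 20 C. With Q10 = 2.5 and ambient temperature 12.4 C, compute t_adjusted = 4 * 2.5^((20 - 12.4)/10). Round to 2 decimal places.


Rigor mortis time adjustment:
Exponent = (T_ref - T_actual) / 10 = (20 - 12.4) / 10 = 0.76
Q10 factor = 2.5^0.76 = 2.00648
t_adjusted = 4 * 2.00648 = 8.03 hours

8.03


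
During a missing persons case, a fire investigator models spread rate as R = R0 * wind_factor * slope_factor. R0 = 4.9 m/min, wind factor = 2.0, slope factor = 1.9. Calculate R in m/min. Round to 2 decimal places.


Fire spread rate calculation:
R = R0 * wind_factor * slope_factor
= 4.9 * 2.0 * 1.9
= 9.8 * 1.9
= 18.62 m/min

18.62


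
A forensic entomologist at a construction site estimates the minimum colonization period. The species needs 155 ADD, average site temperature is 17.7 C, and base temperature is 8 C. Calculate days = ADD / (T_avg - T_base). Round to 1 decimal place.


Insect development time:
Effective temperature = avg_temp - T_base = 17.7 - 8 = 9.7 C
Days = ADD / effective_temp = 155 / 9.7 = 16.0 days

16.0


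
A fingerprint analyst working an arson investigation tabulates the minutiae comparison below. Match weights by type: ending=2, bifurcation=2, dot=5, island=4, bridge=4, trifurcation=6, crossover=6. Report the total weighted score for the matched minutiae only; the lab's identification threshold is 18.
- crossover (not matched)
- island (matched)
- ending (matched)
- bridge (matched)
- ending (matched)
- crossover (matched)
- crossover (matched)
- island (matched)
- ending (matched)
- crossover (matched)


Weighted minutiae match score:
  crossover: not matched, +0
  island: matched, +4 (running total 4)
  ending: matched, +2 (running total 6)
  bridge: matched, +4 (running total 10)
  ending: matched, +2 (running total 12)
  crossover: matched, +6 (running total 18)
  crossover: matched, +6 (running total 24)
  island: matched, +4 (running total 28)
  ending: matched, +2 (running total 30)
  crossover: matched, +6 (running total 36)
Total score = 36
Threshold = 18; verdict = identification

36


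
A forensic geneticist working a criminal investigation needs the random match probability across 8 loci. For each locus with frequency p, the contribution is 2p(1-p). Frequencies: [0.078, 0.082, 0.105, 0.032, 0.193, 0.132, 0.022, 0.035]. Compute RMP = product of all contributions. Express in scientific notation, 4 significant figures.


Computing RMP for 8 loci:
Locus 1: 2 * 0.078 * 0.922 = 0.143832
Locus 2: 2 * 0.082 * 0.918 = 0.150552
Locus 3: 2 * 0.105 * 0.895 = 0.18795
Locus 4: 2 * 0.032 * 0.968 = 0.061952
Locus 5: 2 * 0.193 * 0.807 = 0.311502
Locus 6: 2 * 0.132 * 0.868 = 0.229152
Locus 7: 2 * 0.022 * 0.978 = 0.043032
Locus 8: 2 * 0.035 * 0.965 = 0.06755
RMP = 5.232e-08

5.232e-08


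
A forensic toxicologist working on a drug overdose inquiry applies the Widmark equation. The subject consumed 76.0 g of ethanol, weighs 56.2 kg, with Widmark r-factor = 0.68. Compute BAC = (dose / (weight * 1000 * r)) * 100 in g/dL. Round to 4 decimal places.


Applying the Widmark formula:
BAC = (dose_g / (body_wt * 1000 * r)) * 100
Denominator = 56.2 * 1000 * 0.68 = 38216
BAC = (76.0 / 38216) * 100
BAC = 0.1989 g/dL

0.1989


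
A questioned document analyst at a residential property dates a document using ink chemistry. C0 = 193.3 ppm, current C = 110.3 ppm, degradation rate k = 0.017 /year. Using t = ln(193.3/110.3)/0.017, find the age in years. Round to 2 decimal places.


Document age estimation:
C0/C = 193.3 / 110.3 = 1.752493
ln(C0/C) = 0.561039
t = 0.561039 / 0.017 = 33.00 years

33.00


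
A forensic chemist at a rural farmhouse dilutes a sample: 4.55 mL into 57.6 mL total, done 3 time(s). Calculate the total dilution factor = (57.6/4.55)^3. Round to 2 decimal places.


Dilution factor calculation:
Single dilution = V_total / V_sample = 57.6 / 4.55 ≈ 12.659341
Number of dilutions = 3
Total DF = (57.6 / 4.55)^3 (full precision, rounded at the end) = 2028.77

2028.77


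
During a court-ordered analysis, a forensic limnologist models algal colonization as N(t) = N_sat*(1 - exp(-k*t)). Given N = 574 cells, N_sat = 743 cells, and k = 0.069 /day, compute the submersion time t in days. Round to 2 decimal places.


PMSI from diatom colonization curve:
N / N_sat = 574 / 743 = 0.772544
1 - N/N_sat = 0.227456
ln(1 - N/N_sat) = -1.480798
t = -ln(1 - N/N_sat) / k = -(-1.480798) / 0.069 = 21.46 days

21.46


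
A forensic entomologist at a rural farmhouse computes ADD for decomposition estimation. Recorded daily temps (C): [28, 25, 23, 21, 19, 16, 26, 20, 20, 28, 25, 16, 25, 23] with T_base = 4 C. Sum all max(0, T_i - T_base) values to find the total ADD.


Computing ADD day by day:
Day 1: max(0, 28 - 4) = 24
Day 2: max(0, 25 - 4) = 21
Day 3: max(0, 23 - 4) = 19
Day 4: max(0, 21 - 4) = 17
Day 5: max(0, 19 - 4) = 15
Day 6: max(0, 16 - 4) = 12
Day 7: max(0, 26 - 4) = 22
Day 8: max(0, 20 - 4) = 16
Day 9: max(0, 20 - 4) = 16
Day 10: max(0, 28 - 4) = 24
Day 11: max(0, 25 - 4) = 21
Day 12: max(0, 16 - 4) = 12
Day 13: max(0, 25 - 4) = 21
Day 14: max(0, 23 - 4) = 19
Total ADD = 259

259


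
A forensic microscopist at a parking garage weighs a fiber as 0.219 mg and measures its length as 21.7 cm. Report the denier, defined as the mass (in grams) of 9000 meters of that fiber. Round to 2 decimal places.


Denier calculation:
Mass in grams = 0.219 mg / 1000 = 0.000219 g
Length in meters = 21.7 cm / 100 = 0.217 m
Linear density = mass / length = 0.000219 / 0.217 = 0.00100922 g/m
Denier = (g/m) * 9000 = 0.00100922 * 9000 = 9.08

9.08


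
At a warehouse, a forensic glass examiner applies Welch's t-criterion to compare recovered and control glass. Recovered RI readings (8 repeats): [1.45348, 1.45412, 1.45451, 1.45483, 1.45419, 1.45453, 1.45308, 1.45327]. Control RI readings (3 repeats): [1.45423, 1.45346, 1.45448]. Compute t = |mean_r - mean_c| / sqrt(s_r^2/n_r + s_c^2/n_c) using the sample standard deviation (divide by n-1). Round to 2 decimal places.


Welch's t-criterion for glass RI comparison:
Recovered mean = sum / n_r = 11.63201 / 8 = 1.4540013
Control mean = sum / n_c = 4.36217 / 3 = 1.4540567
Recovered sample variance s_r^2 = 4.18584e-07
Control sample variance s_c^2 = 2.82633e-07
Welch SE (unpooled) = sqrt(s_r^2/n_r + s_c^2/n_c) = sqrt(5.2323e-08 + 9.42111e-08) = sqrt(1.46534e-07) = 0.000382798
|mean_r - mean_c| = 5.54167e-05
t = 5.54167e-05 / 0.000382798 = 0.14

0.14


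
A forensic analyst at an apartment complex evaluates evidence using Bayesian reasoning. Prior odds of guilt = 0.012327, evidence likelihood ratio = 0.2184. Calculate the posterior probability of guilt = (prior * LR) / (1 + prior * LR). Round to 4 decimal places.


Bayesian evidence evaluation:
Posterior odds = prior_odds * LR = 0.012327 * 0.2184 = 0.002692217
Posterior probability = posterior_odds / (1 + posterior_odds)
= 0.002692217 / (1 + 0.002692217)
= 0.002692217 / 1.002692217
= 0.0027

0.0027


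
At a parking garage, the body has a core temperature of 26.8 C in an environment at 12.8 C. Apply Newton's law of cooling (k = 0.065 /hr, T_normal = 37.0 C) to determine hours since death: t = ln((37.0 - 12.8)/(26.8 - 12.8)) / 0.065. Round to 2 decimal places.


Using Newton's law of cooling:
t = ln((T_normal - T_ambient) / (T_body - T_ambient)) / k
T_normal - T_ambient = 24.2
T_body - T_ambient = 14.0
Ratio = 1.728571
ln(ratio) = 0.547295
t = 0.547295 / 0.065 = 8.42 hours

8.42


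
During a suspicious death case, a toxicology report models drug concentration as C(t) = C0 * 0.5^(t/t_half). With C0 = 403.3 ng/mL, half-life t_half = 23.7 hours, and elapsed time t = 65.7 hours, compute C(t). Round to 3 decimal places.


Drug concentration decay:
Number of half-lives = t / t_half = 65.7 / 23.7 = 2.772152
Decay factor = 0.5^2.772152 = 0.14638585
C(t) = 403.3 * 0.14638585 = 59.037 ng/mL

59.037


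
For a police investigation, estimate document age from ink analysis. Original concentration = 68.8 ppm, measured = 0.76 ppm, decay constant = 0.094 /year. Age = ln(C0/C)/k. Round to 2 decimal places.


Document age estimation:
C0/C = 68.8 / 0.76 = 90.526316
ln(C0/C) = 4.505641
t = 4.505641 / 0.094 = 47.93 years

47.93


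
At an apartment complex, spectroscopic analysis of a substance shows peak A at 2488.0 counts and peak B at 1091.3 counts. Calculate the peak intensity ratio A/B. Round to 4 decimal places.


Spectral peak ratio:
Peak A = 2488.0 counts
Peak B = 1091.3 counts
Ratio = 2488.0 / 1091.3 = 2.2798

2.2798


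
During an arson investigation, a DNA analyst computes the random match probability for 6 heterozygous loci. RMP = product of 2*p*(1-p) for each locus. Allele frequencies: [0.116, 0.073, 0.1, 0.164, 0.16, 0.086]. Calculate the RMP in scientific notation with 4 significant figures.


Computing RMP for 6 loci:
Locus 1: 2 * 0.116 * 0.884 = 0.205088
Locus 2: 2 * 0.073 * 0.927 = 0.135342
Locus 3: 2 * 0.1 * 0.9 = 0.18
Locus 4: 2 * 0.164 * 0.836 = 0.274208
Locus 5: 2 * 0.16 * 0.84 = 0.2688
Locus 6: 2 * 0.086 * 0.914 = 0.157208
RMP = 5.789e-05

5.789e-05


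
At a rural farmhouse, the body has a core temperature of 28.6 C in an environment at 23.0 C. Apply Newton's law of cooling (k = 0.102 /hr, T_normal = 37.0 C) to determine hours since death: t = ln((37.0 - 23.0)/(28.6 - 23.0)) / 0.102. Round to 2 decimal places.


Using Newton's law of cooling:
t = ln((T_normal - T_ambient) / (T_body - T_ambient)) / k
T_normal - T_ambient = 14.0
T_body - T_ambient = 5.6
Ratio = 2.5
ln(ratio) = 0.916291
t = 0.916291 / 0.102 = 8.98 hours

8.98


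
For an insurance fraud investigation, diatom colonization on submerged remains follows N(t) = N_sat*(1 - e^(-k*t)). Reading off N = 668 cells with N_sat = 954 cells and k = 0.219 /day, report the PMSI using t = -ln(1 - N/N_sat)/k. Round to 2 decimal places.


PMSI from diatom colonization curve:
N / N_sat = 668 / 954 = 0.70021
1 - N/N_sat = 0.29979
ln(1 - N/N_sat) = -1.204673
t = -ln(1 - N/N_sat) / k = -(-1.204673) / 0.219 = 5.50 days

5.50


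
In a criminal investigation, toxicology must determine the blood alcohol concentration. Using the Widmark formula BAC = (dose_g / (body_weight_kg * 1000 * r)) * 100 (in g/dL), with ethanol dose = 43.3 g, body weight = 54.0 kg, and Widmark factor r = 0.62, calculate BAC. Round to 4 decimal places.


Applying the Widmark formula:
BAC = (dose_g / (body_wt * 1000 * r)) * 100
Denominator = 54.0 * 1000 * 0.62 = 33480
BAC = (43.3 / 33480) * 100
BAC = 0.1293 g/dL

0.1293


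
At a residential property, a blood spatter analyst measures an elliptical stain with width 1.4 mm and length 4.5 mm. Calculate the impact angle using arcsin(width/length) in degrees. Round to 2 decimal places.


Blood spatter impact angle calculation:
width / length = 1.4 / 4.5 = 0.311111
angle = arcsin(0.311111)
angle = 18.13 degrees

18.13


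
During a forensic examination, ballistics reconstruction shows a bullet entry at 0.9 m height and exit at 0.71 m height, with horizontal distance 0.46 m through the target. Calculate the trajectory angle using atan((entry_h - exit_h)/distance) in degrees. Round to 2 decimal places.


Bullet trajectory angle:
Height difference = 0.9 - 0.71 = 0.19 m
angle = atan(0.19 / 0.46)
angle = atan(0.413043)
angle = 22.44 degrees

22.44


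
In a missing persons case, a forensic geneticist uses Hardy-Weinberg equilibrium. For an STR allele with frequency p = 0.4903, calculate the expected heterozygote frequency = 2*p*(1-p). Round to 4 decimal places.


Hardy-Weinberg heterozygote frequency:
q = 1 - p = 1 - 0.4903 = 0.5097
2pq = 2 * 0.4903 * 0.5097 = 0.4998

0.4998


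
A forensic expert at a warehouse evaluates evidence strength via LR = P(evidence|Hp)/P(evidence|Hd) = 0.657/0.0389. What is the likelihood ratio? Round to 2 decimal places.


Likelihood ratio calculation:
LR = P(E|Hp) / P(E|Hd)
LR = 0.657 / 0.0389
LR = 16.89

16.89


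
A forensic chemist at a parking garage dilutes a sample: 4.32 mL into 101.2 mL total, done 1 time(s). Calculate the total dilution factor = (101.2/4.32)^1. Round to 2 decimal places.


Dilution factor calculation:
Single dilution = V_total / V_sample = 101.2 / 4.32 ≈ 23.425926
Number of dilutions = 1
Total DF = (101.2 / 4.32)^1 (full precision, rounded at the end) = 23.43

23.43


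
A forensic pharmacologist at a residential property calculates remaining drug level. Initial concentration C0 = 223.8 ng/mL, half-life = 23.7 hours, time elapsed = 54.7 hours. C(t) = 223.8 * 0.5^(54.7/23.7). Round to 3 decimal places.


Drug concentration decay:
Number of half-lives = t / t_half = 54.7 / 23.7 = 2.308017
Decay factor = 0.5^2.308017 = 0.20193781
C(t) = 223.8 * 0.20193781 = 45.194 ng/mL

45.194


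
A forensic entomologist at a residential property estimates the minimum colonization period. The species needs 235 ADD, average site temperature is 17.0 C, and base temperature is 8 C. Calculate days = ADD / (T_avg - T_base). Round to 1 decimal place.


Insect development time:
Effective temperature = avg_temp - T_base = 17.0 - 8 = 9.0 C
Days = ADD / effective_temp = 235 / 9.0 = 26.1 days

26.1


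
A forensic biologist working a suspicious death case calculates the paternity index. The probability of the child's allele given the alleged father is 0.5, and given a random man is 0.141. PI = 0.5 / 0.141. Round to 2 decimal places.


Paternity Index calculation:
PI = P(allele|father) / P(allele|random)
PI = 0.5 / 0.141
PI = 3.55

3.55


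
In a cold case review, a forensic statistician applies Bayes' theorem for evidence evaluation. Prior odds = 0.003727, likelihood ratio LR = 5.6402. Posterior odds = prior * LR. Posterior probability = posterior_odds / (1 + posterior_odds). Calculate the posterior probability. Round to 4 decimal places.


Bayesian evidence evaluation:
Posterior odds = prior_odds * LR = 0.003727 * 5.6402 = 0.02102103
Posterior probability = posterior_odds / (1 + posterior_odds)
= 0.02102103 / (1 + 0.02102103)
= 0.02102103 / 1.02102103
= 0.0206

0.0206


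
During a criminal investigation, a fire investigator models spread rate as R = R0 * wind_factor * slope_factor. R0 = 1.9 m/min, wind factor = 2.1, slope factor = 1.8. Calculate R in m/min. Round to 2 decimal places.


Fire spread rate calculation:
R = R0 * wind_factor * slope_factor
= 1.9 * 2.1 * 1.8
= 3.99 * 1.8
= 7.18 m/min

7.18


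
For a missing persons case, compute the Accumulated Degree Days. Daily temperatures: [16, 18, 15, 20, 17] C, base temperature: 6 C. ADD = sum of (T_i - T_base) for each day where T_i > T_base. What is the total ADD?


Computing ADD day by day:
Day 1: max(0, 16 - 6) = 10
Day 2: max(0, 18 - 6) = 12
Day 3: max(0, 15 - 6) = 9
Day 4: max(0, 20 - 6) = 14
Day 5: max(0, 17 - 6) = 11
Total ADD = 56

56


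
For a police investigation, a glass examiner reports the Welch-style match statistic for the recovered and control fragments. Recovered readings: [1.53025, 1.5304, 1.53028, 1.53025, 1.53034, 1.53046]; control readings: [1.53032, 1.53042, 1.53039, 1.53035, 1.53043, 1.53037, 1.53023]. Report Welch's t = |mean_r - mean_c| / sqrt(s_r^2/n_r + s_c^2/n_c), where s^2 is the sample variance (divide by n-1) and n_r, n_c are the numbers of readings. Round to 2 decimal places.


Welch's t-criterion for glass RI comparison:
Recovered mean = sum / n_r = 9.18198 / 6 = 1.53033
Control mean = sum / n_c = 10.71251 / 7 = 1.5303586
Recovered sample variance s_r^2 = 7.44e-09
Control sample variance s_c^2 = 4.68095e-09
Welch SE (unpooled) = sqrt(s_r^2/n_r + s_c^2/n_c) = sqrt(1.24e-09 + 6.68707e-10) = sqrt(1.90871e-09) = 4.36888e-05
|mean_r - mean_c| = 2.85714e-05
t = 2.85714e-05 / 4.36888e-05 = 0.65

0.65


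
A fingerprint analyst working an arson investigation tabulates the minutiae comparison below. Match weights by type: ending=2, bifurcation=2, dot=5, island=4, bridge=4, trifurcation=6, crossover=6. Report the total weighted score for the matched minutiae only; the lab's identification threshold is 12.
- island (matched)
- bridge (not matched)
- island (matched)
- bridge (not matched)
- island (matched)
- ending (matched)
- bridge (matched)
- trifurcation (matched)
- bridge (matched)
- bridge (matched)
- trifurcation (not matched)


Weighted minutiae match score:
  island: matched, +4 (running total 4)
  bridge: not matched, +0
  island: matched, +4 (running total 8)
  bridge: not matched, +0
  island: matched, +4 (running total 12)
  ending: matched, +2 (running total 14)
  bridge: matched, +4 (running total 18)
  trifurcation: matched, +6 (running total 24)
  bridge: matched, +4 (running total 28)
  bridge: matched, +4 (running total 32)
  trifurcation: not matched, +0
Total score = 32
Threshold = 12; verdict = identification

32


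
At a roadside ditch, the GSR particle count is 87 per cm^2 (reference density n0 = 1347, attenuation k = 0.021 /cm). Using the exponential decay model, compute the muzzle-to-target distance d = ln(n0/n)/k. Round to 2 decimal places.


GSR distance calculation:
n0/n = 1347 / 87 = 15.482759
ln(n0/n) = 2.739727
d = 2.739727 / 0.021 = 130.46 cm

130.46


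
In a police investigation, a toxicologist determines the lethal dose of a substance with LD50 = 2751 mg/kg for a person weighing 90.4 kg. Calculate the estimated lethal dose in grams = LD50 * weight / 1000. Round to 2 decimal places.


Lethal dose calculation:
Lethal dose = LD50 * body_weight / 1000
= 2751 * 90.4 / 1000
= 248690.4 / 1000
= 248.69 g

248.69


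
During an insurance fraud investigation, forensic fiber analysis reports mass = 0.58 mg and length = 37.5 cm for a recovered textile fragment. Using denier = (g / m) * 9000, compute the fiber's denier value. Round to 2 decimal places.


Denier calculation:
Mass in grams = 0.58 mg / 1000 = 0.00058 g
Length in meters = 37.5 cm / 100 = 0.375 m
Linear density = mass / length = 0.00058 / 0.375 = 0.00154667 g/m
Denier = (g/m) * 9000 = 0.00154667 * 9000 = 13.92

13.92


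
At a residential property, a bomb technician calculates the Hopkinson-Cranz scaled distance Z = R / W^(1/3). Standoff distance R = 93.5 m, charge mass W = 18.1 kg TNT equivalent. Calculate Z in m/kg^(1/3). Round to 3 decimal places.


Scaled distance calculation:
W^(1/3) = 18.1^(1/3) = 2.625586
Z = R / W^(1/3) = 93.5 / 2.625586
Z = 35.611 m/kg^(1/3)

35.611


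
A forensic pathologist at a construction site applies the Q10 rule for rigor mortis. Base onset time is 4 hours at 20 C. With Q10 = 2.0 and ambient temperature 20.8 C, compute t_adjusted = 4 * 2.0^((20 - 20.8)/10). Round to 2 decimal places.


Rigor mortis time adjustment:
Exponent = (T_ref - T_actual) / 10 = (20 - 20.8) / 10 = -0.08
Q10 factor = 2.0^-0.08 = 0.94606
t_adjusted = 4 * 0.94606 = 3.78 hours

3.78


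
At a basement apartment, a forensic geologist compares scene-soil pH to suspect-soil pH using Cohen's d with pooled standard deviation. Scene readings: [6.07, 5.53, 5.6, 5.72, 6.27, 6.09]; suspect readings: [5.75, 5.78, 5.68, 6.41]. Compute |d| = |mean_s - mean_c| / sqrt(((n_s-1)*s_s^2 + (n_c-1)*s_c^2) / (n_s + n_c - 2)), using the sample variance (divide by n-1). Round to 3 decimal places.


Pooled-variance Cohen's d for soil pH comparison:
Scene mean = 35.28 / 6 = 5.88
Suspect mean = 23.62 / 4 = 5.905
Scene sample variance s_s^2 = 0.09176
Suspect sample variance s_c^2 = 0.1151
Pooled variance = ((n_s-1)*s_s^2 + (n_c-1)*s_c^2) / (n_s + n_c - 2) = 0.100513
Pooled SD = sqrt(0.100513) = 0.317038
Mean difference = -0.025
|d| = |-0.025| / 0.317038 = 0.079

0.079


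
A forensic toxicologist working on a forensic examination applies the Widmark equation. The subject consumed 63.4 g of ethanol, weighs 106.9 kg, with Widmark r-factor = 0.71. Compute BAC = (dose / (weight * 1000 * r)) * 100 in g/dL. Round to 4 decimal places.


Applying the Widmark formula:
BAC = (dose_g / (body_wt * 1000 * r)) * 100
Denominator = 106.9 * 1000 * 0.71 = 75899
BAC = (63.4 / 75899) * 100
BAC = 0.0835 g/dL

0.0835


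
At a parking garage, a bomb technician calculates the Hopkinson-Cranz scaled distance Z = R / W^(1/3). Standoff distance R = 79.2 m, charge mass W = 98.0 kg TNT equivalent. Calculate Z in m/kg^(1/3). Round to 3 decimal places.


Scaled distance calculation:
W^(1/3) = 98.0^(1/3) = 4.610436
Z = R / W^(1/3) = 79.2 / 4.610436
Z = 17.178 m/kg^(1/3)

17.178


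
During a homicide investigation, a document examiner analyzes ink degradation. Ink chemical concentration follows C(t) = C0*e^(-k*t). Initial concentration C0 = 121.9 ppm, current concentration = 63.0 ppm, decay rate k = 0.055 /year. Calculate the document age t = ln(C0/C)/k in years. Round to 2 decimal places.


Document age estimation:
C0/C = 121.9 / 63.0 = 1.934921
ln(C0/C) = 0.660066
t = 0.660066 / 0.055 = 12.00 years

12.00


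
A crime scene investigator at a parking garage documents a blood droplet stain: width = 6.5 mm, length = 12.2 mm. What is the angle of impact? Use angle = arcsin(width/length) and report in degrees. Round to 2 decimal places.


Blood spatter impact angle calculation:
width / length = 6.5 / 12.2 = 0.532787
angle = arcsin(0.532787)
angle = 32.19 degrees

32.19


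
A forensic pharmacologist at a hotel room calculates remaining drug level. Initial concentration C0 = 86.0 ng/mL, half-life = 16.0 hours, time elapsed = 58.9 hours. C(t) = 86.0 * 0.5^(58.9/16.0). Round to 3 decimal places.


Drug concentration decay:
Number of half-lives = t / t_half = 58.9 / 16.0 = 3.68125
Decay factor = 0.5^3.68125 = 0.07795309
C(t) = 86.0 * 0.07795309 = 6.704 ng/mL

6.704


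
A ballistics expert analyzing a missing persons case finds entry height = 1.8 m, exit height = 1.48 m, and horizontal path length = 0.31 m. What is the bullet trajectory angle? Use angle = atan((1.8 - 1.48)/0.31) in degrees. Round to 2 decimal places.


Bullet trajectory angle:
Height difference = 1.8 - 1.48 = 0.32 m
angle = atan(0.32 / 0.31)
angle = atan(1.032258)
angle = 45.91 degrees

45.91


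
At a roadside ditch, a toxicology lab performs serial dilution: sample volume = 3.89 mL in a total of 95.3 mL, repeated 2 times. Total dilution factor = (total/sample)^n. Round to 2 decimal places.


Dilution factor calculation:
Single dilution = V_total / V_sample = 95.3 / 3.89 ≈ 24.498715
Number of dilutions = 2
Total DF = (95.3 / 3.89)^2 (full precision, rounded at the end) = 600.19

600.19


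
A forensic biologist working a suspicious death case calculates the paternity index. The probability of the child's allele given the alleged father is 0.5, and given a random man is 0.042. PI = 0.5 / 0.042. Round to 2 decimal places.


Paternity Index calculation:
PI = P(allele|father) / P(allele|random)
PI = 0.5 / 0.042
PI = 11.90

11.90


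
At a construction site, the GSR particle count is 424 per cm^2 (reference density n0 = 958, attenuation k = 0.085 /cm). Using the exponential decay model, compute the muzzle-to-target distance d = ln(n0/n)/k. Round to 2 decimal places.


GSR distance calculation:
n0/n = 958 / 424 = 2.259434
ln(n0/n) = 0.815114
d = 0.815114 / 0.085 = 9.59 cm

9.59


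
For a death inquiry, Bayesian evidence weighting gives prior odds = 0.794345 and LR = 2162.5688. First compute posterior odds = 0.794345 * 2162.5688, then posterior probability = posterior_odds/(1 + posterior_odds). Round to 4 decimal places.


Bayesian evidence evaluation:
Posterior odds = prior_odds * LR = 0.794345 * 2162.5688 = 1717.826
Posterior probability = posterior_odds / (1 + posterior_odds)
= 1717.826 / (1 + 1717.826)
= 1717.826 / 1718.826
= 0.9994

0.9994


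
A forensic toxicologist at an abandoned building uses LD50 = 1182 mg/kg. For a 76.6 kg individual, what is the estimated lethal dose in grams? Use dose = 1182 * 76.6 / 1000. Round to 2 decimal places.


Lethal dose calculation:
Lethal dose = LD50 * body_weight / 1000
= 1182 * 76.6 / 1000
= 90541.2 / 1000
= 90.54 g

90.54


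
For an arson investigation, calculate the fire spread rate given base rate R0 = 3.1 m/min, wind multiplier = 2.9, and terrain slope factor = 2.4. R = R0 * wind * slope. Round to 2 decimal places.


Fire spread rate calculation:
R = R0 * wind_factor * slope_factor
= 3.1 * 2.9 * 2.4
= 8.99 * 2.4
= 21.58 m/min

21.58


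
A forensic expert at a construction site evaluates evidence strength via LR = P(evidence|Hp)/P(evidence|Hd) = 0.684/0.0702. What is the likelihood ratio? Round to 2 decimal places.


Likelihood ratio calculation:
LR = P(E|Hp) / P(E|Hd)
LR = 0.684 / 0.0702
LR = 9.74

9.74


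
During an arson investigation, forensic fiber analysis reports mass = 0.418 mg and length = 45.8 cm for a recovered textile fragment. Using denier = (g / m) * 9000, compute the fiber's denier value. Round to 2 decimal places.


Denier calculation:
Mass in grams = 0.418 mg / 1000 = 0.000418 g
Length in meters = 45.8 cm / 100 = 0.458 m
Linear density = mass / length = 0.000418 / 0.458 = 0.00091266 g/m
Denier = (g/m) * 9000 = 0.00091266 * 9000 = 8.21

8.21


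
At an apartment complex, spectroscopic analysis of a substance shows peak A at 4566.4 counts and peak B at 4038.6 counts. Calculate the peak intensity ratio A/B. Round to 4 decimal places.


Spectral peak ratio:
Peak A = 4566.4 counts
Peak B = 4038.6 counts
Ratio = 4566.4 / 4038.6 = 1.1307

1.1307


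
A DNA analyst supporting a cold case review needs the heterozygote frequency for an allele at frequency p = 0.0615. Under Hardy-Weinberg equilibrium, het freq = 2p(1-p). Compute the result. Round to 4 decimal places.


Hardy-Weinberg heterozygote frequency:
q = 1 - p = 1 - 0.0615 = 0.9385
2pq = 2 * 0.0615 * 0.9385 = 0.1154

0.1154


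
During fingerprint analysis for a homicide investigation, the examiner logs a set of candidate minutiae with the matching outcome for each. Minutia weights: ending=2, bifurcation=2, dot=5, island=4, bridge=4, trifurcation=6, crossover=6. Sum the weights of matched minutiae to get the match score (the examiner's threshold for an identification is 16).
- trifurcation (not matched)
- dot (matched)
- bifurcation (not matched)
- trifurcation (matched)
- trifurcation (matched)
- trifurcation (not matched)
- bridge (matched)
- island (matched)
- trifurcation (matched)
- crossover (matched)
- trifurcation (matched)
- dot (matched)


Weighted minutiae match score:
  trifurcation: not matched, +0
  dot: matched, +5 (running total 5)
  bifurcation: not matched, +0
  trifurcation: matched, +6 (running total 11)
  trifurcation: matched, +6 (running total 17)
  trifurcation: not matched, +0
  bridge: matched, +4 (running total 21)
  island: matched, +4 (running total 25)
  trifurcation: matched, +6 (running total 31)
  crossover: matched, +6 (running total 37)
  trifurcation: matched, +6 (running total 43)
  dot: matched, +5 (running total 48)
Total score = 48
Threshold = 16; verdict = identification

48


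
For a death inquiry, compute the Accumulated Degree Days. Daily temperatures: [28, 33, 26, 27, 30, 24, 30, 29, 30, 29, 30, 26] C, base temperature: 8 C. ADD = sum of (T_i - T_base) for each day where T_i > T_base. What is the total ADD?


Computing ADD day by day:
Day 1: max(0, 28 - 8) = 20
Day 2: max(0, 33 - 8) = 25
Day 3: max(0, 26 - 8) = 18
Day 4: max(0, 27 - 8) = 19
Day 5: max(0, 30 - 8) = 22
Day 6: max(0, 24 - 8) = 16
Day 7: max(0, 30 - 8) = 22
Day 8: max(0, 29 - 8) = 21
Day 9: max(0, 30 - 8) = 22
Day 10: max(0, 29 - 8) = 21
Day 11: max(0, 30 - 8) = 22
Day 12: max(0, 26 - 8) = 18
Total ADD = 246

246


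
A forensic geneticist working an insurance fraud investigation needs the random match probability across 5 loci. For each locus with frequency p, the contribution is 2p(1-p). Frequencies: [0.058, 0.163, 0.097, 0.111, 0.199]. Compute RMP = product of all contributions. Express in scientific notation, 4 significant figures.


Computing RMP for 5 loci:
Locus 1: 2 * 0.058 * 0.942 = 0.109272
Locus 2: 2 * 0.163 * 0.837 = 0.272862
Locus 3: 2 * 0.097 * 0.903 = 0.175182
Locus 4: 2 * 0.111 * 0.889 = 0.197358
Locus 5: 2 * 0.199 * 0.801 = 0.318798
RMP = 3.286e-04

3.286e-04


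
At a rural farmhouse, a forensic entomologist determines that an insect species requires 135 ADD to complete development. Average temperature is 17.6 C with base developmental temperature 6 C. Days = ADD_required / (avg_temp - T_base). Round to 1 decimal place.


Insect development time:
Effective temperature = avg_temp - T_base = 17.6 - 6 = 11.6 C
Days = ADD / effective_temp = 135 / 11.6 = 11.6 days

11.6


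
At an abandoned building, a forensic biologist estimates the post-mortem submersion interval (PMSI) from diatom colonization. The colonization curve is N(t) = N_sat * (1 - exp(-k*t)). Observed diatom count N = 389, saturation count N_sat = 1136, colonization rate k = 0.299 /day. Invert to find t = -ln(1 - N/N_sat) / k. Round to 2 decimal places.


PMSI from diatom colonization curve:
N / N_sat = 389 / 1136 = 0.34243
1 - N/N_sat = 0.65757
ln(1 - N/N_sat) = -0.419204
t = -ln(1 - N/N_sat) / k = -(-0.419204) / 0.299 = 1.40 days

1.40


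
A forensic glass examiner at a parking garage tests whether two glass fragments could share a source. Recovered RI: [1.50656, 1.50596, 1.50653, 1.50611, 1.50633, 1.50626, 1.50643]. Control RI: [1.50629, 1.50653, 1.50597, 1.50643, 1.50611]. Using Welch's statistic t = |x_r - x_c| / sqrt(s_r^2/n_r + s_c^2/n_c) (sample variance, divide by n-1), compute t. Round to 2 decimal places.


Welch's t-criterion for glass RI comparison:
Recovered mean = sum / n_r = 10.54418 / 7 = 1.5063114
Control mean = sum / n_c = 7.53133 / 5 = 1.506266
Recovered sample variance s_r^2 = 4.84476e-08
Control sample variance s_c^2 = 5.228e-08
Welch SE (unpooled) = sqrt(s_r^2/n_r + s_c^2/n_c) = sqrt(6.92109e-09 + 1.0456e-08) = sqrt(1.73771e-08) = 0.000131822
|mean_r - mean_c| = 4.54286e-05
t = 4.54286e-05 / 0.000131822 = 0.34

0.34


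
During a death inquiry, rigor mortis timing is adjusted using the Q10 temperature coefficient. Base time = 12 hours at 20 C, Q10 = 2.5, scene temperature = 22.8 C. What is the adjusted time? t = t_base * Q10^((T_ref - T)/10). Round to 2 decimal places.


Rigor mortis time adjustment:
Exponent = (T_ref - T_actual) / 10 = (20 - 22.8) / 10 = -0.28
Q10 factor = 2.5^-0.28 = 0.77371
t_adjusted = 12 * 0.77371 = 9.28 hours

9.28


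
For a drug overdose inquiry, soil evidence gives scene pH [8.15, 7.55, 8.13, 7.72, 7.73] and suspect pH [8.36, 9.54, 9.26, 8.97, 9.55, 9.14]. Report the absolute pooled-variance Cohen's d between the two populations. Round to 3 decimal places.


Pooled-variance Cohen's d for soil pH comparison:
Scene mean = 39.28 / 5 = 7.856
Suspect mean = 54.82 / 6 = 9.136667
Scene sample variance s_s^2 = 0.07238
Suspect sample variance s_c^2 = 0.195947
Pooled variance = ((n_s-1)*s_s^2 + (n_c-1)*s_c^2) / (n_s + n_c - 2) = 0.141028
Pooled SD = sqrt(0.141028) = 0.375537
Mean difference = -1.280667
|d| = |-1.280667| / 0.375537 = 3.410

3.410


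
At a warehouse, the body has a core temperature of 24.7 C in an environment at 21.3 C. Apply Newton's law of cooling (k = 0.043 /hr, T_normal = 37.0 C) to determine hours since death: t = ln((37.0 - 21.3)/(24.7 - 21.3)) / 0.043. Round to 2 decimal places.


Using Newton's law of cooling:
t = ln((T_normal - T_ambient) / (T_body - T_ambient)) / k
T_normal - T_ambient = 15.7
T_body - T_ambient = 3.4
Ratio = 4.617647
ln(ratio) = 1.529885
t = 1.529885 / 0.043 = 35.58 hours

35.58


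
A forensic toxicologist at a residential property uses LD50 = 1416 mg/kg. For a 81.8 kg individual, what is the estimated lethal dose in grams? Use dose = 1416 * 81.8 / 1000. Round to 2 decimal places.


Lethal dose calculation:
Lethal dose = LD50 * body_weight / 1000
= 1416 * 81.8 / 1000
= 115828.8 / 1000
= 115.83 g

115.83


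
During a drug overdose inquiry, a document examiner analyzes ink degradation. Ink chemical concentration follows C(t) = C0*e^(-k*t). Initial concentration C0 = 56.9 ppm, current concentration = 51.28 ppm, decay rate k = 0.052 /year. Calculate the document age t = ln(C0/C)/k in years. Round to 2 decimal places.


Document age estimation:
C0/C = 56.9 / 51.28 = 1.109594
ln(C0/C) = 0.103994
t = 0.103994 / 0.052 = 2.00 years

2.00


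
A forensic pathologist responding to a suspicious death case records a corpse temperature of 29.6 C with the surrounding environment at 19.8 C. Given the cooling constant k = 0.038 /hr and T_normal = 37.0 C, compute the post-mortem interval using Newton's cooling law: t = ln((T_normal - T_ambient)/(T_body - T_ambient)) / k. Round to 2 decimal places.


Using Newton's law of cooling:
t = ln((T_normal - T_ambient) / (T_body - T_ambient)) / k
T_normal - T_ambient = 17.2
T_body - T_ambient = 9.8
Ratio = 1.755102
ln(ratio) = 0.562527
t = 0.562527 / 0.038 = 14.80 hours

14.80


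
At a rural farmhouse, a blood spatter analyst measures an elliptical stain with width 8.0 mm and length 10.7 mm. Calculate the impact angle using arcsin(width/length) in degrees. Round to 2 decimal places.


Blood spatter impact angle calculation:
width / length = 8.0 / 10.7 = 0.747664
angle = arcsin(0.747664)
angle = 48.39 degrees

48.39


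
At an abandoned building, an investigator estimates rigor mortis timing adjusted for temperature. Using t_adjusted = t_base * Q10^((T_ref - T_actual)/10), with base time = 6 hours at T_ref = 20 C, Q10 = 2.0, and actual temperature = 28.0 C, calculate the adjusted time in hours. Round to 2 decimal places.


Rigor mortis time adjustment:
Exponent = (T_ref - T_actual) / 10 = (20 - 28.0) / 10 = -0.8
Q10 factor = 2.0^-0.8 = 0.57435
t_adjusted = 6 * 0.57435 = 3.45 hours

3.45


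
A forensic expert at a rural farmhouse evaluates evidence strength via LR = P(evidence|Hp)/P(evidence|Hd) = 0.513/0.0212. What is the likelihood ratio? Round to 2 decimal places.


Likelihood ratio calculation:
LR = P(E|Hp) / P(E|Hd)
LR = 0.513 / 0.0212
LR = 24.20

24.20


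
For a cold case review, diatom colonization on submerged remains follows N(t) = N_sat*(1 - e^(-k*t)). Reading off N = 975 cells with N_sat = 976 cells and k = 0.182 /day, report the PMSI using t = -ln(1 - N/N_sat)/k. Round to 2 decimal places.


PMSI from diatom colonization curve:
N / N_sat = 975 / 976 = 0.998975
1 - N/N_sat = 0.001025
ln(1 - N/N_sat) = -6.883063
t = -ln(1 - N/N_sat) / k = -(-6.883063) / 0.182 = 37.82 days

37.82


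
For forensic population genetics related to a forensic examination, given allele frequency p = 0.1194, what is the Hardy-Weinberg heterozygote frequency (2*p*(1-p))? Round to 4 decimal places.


Hardy-Weinberg heterozygote frequency:
q = 1 - p = 1 - 0.1194 = 0.8806
2pq = 2 * 0.1194 * 0.8806 = 0.2103

0.2103


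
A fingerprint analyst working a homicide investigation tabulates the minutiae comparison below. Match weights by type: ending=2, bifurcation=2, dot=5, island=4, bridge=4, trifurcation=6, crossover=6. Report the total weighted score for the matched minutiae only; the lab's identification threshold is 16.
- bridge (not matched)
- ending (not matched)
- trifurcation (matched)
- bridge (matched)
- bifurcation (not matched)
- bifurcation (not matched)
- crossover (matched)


Weighted minutiae match score:
  bridge: not matched, +0
  ending: not matched, +0
  trifurcation: matched, +6 (running total 6)
  bridge: matched, +4 (running total 10)
  bifurcation: not matched, +0
  bifurcation: not matched, +0
  crossover: matched, +6 (running total 16)
Total score = 16
Threshold = 16; verdict = identification

16


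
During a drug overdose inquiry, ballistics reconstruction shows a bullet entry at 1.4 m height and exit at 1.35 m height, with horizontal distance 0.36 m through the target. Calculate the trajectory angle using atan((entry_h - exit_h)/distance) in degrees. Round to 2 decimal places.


Bullet trajectory angle:
Height difference = 1.4 - 1.35 = 0.05 m
angle = atan(0.05 / 0.36)
angle = atan(0.138889)
angle = 7.91 degrees

7.91


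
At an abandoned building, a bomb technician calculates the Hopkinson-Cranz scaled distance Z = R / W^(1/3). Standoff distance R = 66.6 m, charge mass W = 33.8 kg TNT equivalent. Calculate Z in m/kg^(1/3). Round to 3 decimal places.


Scaled distance calculation:
W^(1/3) = 33.8^(1/3) = 3.233247
Z = R / W^(1/3) = 66.6 / 3.233247
Z = 20.598 m/kg^(1/3)

20.598


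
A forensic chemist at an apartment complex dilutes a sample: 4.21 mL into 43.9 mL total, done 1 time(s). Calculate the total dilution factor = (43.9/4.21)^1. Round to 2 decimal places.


Dilution factor calculation:
Single dilution = V_total / V_sample = 43.9 / 4.21 ≈ 10.427553
Number of dilutions = 1
Total DF = (43.9 / 4.21)^1 (full precision, rounded at the end) = 10.43

10.43


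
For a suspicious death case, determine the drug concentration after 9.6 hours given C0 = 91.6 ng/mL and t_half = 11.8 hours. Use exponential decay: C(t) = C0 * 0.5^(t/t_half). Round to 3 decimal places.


Drug concentration decay:
Number of half-lives = t / t_half = 9.6 / 11.8 = 0.813559
Decay factor = 0.5^0.813559 = 0.56897651
C(t) = 91.6 * 0.56897651 = 52.118 ng/mL

52.118


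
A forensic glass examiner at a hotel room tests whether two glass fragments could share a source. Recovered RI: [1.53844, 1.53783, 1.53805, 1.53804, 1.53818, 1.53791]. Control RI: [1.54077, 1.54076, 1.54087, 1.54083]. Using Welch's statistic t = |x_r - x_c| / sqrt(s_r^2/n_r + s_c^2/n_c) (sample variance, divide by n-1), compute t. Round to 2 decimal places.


Welch's t-criterion for glass RI comparison:
Recovered mean = sum / n_r = 9.22845 / 6 = 1.538075
Control mean = sum / n_c = 6.16323 / 4 = 1.5408075
Recovered sample variance s_r^2 = 4.667e-08
Control sample variance s_c^2 = 2.69167e-09
Welch SE (unpooled) = sqrt(s_r^2/n_r + s_c^2/n_c) = sqrt(7.77833e-09 + 6.72917e-10) = sqrt(8.45125e-09) = 9.19307e-05
|mean_r - mean_c| = 0.0027325
t = 0.0027325 / 9.19307e-05 = 29.72

29.72


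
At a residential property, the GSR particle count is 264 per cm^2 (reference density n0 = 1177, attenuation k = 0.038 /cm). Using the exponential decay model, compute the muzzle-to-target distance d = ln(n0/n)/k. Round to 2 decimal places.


GSR distance calculation:
n0/n = 1177 / 264 = 4.458333
ln(n0/n) = 1.494775
d = 1.494775 / 0.038 = 39.34 cm

39.34


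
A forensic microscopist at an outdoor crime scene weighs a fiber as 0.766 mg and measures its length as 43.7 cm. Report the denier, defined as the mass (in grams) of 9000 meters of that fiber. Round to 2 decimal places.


Denier calculation:
Mass in grams = 0.766 mg / 1000 = 0.000766 g
Length in meters = 43.7 cm / 100 = 0.437 m
Linear density = mass / length = 0.000766 / 0.437 = 0.00175286 g/m
Denier = (g/m) * 9000 = 0.00175286 * 9000 = 15.78

15.78


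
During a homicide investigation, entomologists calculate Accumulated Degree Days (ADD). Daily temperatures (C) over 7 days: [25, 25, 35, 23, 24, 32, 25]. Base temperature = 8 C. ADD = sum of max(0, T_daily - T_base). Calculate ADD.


Computing ADD day by day:
Day 1: max(0, 25 - 8) = 17
Day 2: max(0, 25 - 8) = 17
Day 3: max(0, 35 - 8) = 27
Day 4: max(0, 23 - 8) = 15
Day 5: max(0, 24 - 8) = 16
Day 6: max(0, 32 - 8) = 24
Day 7: max(0, 25 - 8) = 17
Total ADD = 133

133


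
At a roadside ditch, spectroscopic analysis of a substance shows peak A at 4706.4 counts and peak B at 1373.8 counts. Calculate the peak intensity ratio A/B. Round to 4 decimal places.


Spectral peak ratio:
Peak A = 4706.4 counts
Peak B = 1373.8 counts
Ratio = 4706.4 / 1373.8 = 3.4258

3.4258


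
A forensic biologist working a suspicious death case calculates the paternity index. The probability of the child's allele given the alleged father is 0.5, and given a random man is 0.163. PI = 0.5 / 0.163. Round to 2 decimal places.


Paternity Index calculation:
PI = P(allele|father) / P(allele|random)
PI = 0.5 / 0.163
PI = 3.07

3.07
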